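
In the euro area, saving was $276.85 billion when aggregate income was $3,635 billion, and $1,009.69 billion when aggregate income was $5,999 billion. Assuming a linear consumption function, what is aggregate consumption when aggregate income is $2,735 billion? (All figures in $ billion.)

MPS = ΔS/ΔY = (1009.69 − 276.85)/(5999 − 3635) = 732.84/2364 = 0.31
MPC = 1 − MPS = 0.69
Autonomous saving = 276.85 − 0.31(3635) = -850, so a = 850
C = 850 + 0.69(2735) = 850 + 1887.15 = 2737.15

C = 2737.15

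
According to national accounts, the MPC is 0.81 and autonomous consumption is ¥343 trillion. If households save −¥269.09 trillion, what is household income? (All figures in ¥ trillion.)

S = Y − C = -343 + 0.19Y
-343 + 0.19Y = -269.09, so 0.19Y = 73.91 and Y = 389

Y = 389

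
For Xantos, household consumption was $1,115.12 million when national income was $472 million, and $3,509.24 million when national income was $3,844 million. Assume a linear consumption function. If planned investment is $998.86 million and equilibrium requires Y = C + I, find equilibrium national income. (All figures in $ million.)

MPC = (3509.24 − 1115.12)/(3844 − 472) = 2394.12/3372 = 0.71
a = 1115.12 − 0.71(472) = 780
Equilibrium: Y = 780 + 0.71Y + 998.86
0.29Y = 1778.86, so Y = 1778.86/0.29 = 6134

Y = 6134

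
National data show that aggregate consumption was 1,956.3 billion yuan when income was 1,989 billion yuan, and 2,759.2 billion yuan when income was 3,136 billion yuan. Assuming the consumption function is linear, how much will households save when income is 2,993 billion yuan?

MPC = (2759.2 − 1956.3)/(3136 − 1989) = 802.9/1147 = 0.7
a = 1956.3 − 0.7(1989) = 1956.3 − 1392.3 = 564
C = 564 + 0.7(2993) = 2659.1
S = 2993 − 2659.1 = 333.9

S = 333.9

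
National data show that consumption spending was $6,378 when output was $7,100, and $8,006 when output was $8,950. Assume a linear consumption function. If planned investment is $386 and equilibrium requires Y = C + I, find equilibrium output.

MPC = (8006 − 6378)/(8950 − 7100) = 1628/1850 = 0.88
a = 6378 − 0.88(7100) = 130
Equilibrium: Y = 130 + 0.88Y + 386
0.12Y = 516, so Y = 516/0.12 = 4300

Y = 4300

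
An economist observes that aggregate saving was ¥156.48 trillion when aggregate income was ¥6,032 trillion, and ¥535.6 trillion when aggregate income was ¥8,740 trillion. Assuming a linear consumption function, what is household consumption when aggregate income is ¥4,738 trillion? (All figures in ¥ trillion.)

MPS = ΔS/ΔY = (535.6 − 156.48)/(8740 − 6032) = 379.12/2708 = 0.14
MPC = 1 − MPS = 0.86
Autonomous saving = 156.48 − 0.14(6032) = -688, so a = 688
C = 688 + 0.86(4738) = 688 + 4074.68 = 4762.68

C = 4762.68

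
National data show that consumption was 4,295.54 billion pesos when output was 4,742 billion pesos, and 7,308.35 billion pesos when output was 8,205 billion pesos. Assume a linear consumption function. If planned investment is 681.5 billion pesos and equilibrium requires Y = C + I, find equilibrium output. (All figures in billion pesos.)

MPC = (7308.35 − 4295.54)/(8205 − 4742) = 3012.81/3463 = 0.87
a = 4295.54 − 0.87(4742) = 170
Equilibrium: Y = 170 + 0.87Y + 681.5
0.13Y = 851.5, so Y = 851.5/0.13 = 6550

Y = 6550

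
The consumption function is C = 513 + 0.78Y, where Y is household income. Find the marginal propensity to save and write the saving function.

MPS = 1 − MPC = 1 − 0.78 = 0.22
S = Y − C = -513 + 0.22Y

MPS = 0.22; S = -513 + 0.22Y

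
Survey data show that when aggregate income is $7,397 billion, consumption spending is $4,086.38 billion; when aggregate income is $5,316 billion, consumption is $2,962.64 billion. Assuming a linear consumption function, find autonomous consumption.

MPC = ΔC/ΔY = (4086.38 − 2962.64)/(7397 − 5316) = 1123.74/2081 = 0.54
a = C − MPC·Y = 2962.64 − 0.54(5316) = 2962.64 − 2870.64 = 92

a = 92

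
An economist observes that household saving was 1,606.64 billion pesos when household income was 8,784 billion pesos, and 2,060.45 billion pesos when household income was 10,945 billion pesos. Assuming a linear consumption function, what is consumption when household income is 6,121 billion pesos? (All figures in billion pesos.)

C = 5073.59

MPS = ΔS/ΔY = (2060.45 − 1606.64)/(10945 − 8784) = 453.81/2161 = 0.21
MPC = 1 − MPS = 0.79
Autonomous saving = 1606.64 − 0.21(8784) = -238, so a = 238
C = 238 + 0.79(6121) = 238 + 4835.59 = 5073.59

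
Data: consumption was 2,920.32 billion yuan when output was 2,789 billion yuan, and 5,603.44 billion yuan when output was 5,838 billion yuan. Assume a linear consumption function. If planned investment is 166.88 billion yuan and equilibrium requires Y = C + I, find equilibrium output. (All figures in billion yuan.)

Y = 5274

MPC = (5603.44 − 2920.32)/(5838 − 2789) = 2683.12/3049 = 0.88
a = 2920.32 − 0.88(2789) = 466
Equilibrium: Y = 466 + 0.88Y + 166.88
0.12Y = 632.88, so Y = 632.88/0.12 = 5274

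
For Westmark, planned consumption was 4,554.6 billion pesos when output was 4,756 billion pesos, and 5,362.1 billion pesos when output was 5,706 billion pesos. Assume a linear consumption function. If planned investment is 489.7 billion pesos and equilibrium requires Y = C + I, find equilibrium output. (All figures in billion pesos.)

Y = 6678

MPC = (5362.1 − 4554.6)/(5706 − 4756) = 807.5/950 = 0.85
a = 4554.6 − 0.85(4756) = 512
Equilibrium: Y = 512 + 0.85Y + 489.7
0.15Y = 1001.7, so Y = 1001.7/0.15 = 6678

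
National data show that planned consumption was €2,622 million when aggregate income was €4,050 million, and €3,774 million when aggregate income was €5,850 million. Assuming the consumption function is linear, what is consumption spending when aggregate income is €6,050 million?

MPC = (3774 − 2622)/(5850 − 4050) = 1152/1800 = 0.64
a = 2622 − 0.64(4050) = 2622 − 2592 = 30
C = 30 + 0.64(6050) = 30 + 3872 = 3902

C = 3902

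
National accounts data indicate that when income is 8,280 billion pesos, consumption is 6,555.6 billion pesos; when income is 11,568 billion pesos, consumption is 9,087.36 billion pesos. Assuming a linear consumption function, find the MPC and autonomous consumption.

MPC = ΔC/ΔY = (9087.36 − 6555.6)/(11568 − 8280) = 2531.76/3288 = 0.77
a = C − MPC·Y = 6555.6 − 0.77(8280) = 6555.6 − 6375.6 = 180

MPC = 0.77; a = 180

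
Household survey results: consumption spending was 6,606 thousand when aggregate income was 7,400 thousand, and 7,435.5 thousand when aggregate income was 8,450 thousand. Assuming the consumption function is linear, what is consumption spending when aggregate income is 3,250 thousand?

C = 3327.5

MPC = (7435.5 − 6606)/(8450 − 7400) = 829.5/1050 = 0.79
a = 6606 − 0.79(7400) = 6606 − 5846 = 760
C = 760 + 0.79(3250) = 760 + 2567.5 = 3327.5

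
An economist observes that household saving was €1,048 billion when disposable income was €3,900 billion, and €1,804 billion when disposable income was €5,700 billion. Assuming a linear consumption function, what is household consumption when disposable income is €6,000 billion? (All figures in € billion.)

C = 4070

MPS = ΔS/ΔY = (1804 − 1048)/(5700 − 3900) = 756/1800 = 0.42
MPC = 1 − MPS = 0.58
Autonomous saving = 1048 − 0.42(3900) = -590, so a = 590
C = 590 + 0.58(6000) = 590 + 3480 = 4070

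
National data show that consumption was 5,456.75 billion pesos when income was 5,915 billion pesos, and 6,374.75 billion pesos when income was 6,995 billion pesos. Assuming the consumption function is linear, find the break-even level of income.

Y = 2860

MPC = (6374.75 − 5456.75)/(6995 − 5915) = 918/1080 = 0.85
a = 5456.75 − 0.85(5915) = 5456.75 − 5027.75 = 429
Break-even: Y = a/(1−MPC) = 429/0.15 = 2860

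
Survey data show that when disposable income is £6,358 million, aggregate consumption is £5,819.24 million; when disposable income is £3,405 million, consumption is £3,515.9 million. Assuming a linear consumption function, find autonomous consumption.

a = 860

MPC = ΔC/ΔY = (5819.24 − 3515.9)/(6358 − 3405) = 2303.34/2953 = 0.78
a = C − MPC·Y = 3515.9 − 0.78(3405) = 3515.9 − 2655.9 = 860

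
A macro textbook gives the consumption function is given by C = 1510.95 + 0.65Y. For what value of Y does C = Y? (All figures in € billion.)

Y = 4317

At break-even, C = Y: 1510.95 + 0.65Y = Y
0.35Y = 1510.95, so Y = 1510.95/0.35 = 4317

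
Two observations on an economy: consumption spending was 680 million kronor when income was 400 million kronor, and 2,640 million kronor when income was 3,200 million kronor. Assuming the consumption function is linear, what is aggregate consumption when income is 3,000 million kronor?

MPC = (2640 − 680)/(3200 − 400) = 1960/2800 = 0.7
a = 680 − 0.7(400) = 680 − 280 = 400
C = 400 + 0.7(3000) = 400 + 2100 = 2500

C = 2500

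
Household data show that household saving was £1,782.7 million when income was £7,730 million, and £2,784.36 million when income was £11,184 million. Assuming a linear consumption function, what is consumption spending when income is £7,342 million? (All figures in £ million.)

C = 5671.82

MPS = ΔS/ΔY = (2784.36 − 1782.7)/(11184 − 7730) = 1001.66/3454 = 0.29
MPC = 1 − MPS = 0.71
Autonomous saving = 1782.7 − 0.29(7730) = -459, so a = 459
C = 459 + 0.71(7342) = 459 + 5212.82 = 5671.82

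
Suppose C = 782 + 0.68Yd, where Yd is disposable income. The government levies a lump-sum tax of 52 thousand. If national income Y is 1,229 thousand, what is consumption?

C = 1582.36

Yd = Y − T = 1229 − 52 = 1177
C = 782 + 0.68(1177) = 782 + 800.36 = 1582.36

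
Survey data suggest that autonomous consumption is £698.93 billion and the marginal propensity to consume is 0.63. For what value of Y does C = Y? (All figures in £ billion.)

Y = 1889

At break-even, C = Y: 698.93 + 0.63Y = Y
0.37Y = 698.93, so Y = 698.93/0.37 = 1889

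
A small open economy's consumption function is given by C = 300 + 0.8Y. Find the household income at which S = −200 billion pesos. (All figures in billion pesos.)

S = Y − C = -300 + 0.2Y
-300 + 0.2Y = -200, so 0.2Y = 100 and Y = 500

Y = 500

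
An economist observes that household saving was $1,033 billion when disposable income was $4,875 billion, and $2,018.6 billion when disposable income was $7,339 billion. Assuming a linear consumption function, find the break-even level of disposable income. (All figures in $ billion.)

MPS = ΔS/ΔY = (2018.6 − 1033)/(7339 − 4875) = 985.6/2464 = 0.4
MPC = 1 − MPS = 0.6
From S(4875) = 1033: −a + 0.4(4875) = 1033, so a = 1950 − 1033 = 917
Break-even (S = 0): Y = a/MPS = 917/0.4 = 2292.5

Y = 2292.5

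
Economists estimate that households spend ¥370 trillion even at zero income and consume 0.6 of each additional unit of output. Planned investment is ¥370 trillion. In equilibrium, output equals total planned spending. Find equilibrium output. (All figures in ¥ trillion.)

Y = 1850

Y = C + I = 370 + 0.6Y + 370
Y − 0.6Y = 740
0.4Y = 740, so Y = 740/0.4 = 1850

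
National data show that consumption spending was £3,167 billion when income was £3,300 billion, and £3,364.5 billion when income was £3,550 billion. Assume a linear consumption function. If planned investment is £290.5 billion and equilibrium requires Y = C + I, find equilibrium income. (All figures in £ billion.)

MPC = (3364.5 − 3167)/(3550 − 3300) = 197.5/250 = 0.79
a = 3167 − 0.79(3300) = 560
Equilibrium: Y = 560 + 0.79Y + 290.5
0.21Y = 850.5, so Y = 850.5/0.21 = 4050

Y = 4050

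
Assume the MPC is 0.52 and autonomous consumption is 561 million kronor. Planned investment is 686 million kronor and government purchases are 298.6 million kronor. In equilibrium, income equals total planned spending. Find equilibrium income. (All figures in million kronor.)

Y = C + I + G = 561 + 0.52Y + 686 + 298.6
Y − 0.52Y = 1545.6
0.48Y = 1545.6, so Y = 1545.6/0.48 = 3220

Y = 3220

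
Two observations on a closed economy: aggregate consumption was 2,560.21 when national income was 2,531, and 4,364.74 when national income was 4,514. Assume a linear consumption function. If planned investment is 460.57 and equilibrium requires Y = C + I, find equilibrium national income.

MPC = (4364.74 − 2560.21)/(4514 − 2531) = 1804.53/1983 = 0.91
a = 2560.21 − 0.91(2531) = 257
Equilibrium: Y = 257 + 0.91Y + 460.57
0.09Y = 717.57, so Y = 717.57/0.09 = 7973

Y = 7973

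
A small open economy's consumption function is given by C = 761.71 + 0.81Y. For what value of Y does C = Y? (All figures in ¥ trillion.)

At break-even, C = Y: 761.71 + 0.81Y = Y
0.19Y = 761.71, so Y = 761.71/0.19 = 4009

Y = 4009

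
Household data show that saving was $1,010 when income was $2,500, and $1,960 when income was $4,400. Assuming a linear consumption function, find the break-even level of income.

MPS = ΔS/ΔY = (1960 − 1010)/(4400 − 2500) = 950/1900 = 0.5
MPC = 1 − MPS = 0.5
From S(2500) = 1010: −a + 0.5(2500) = 1010, so a = 1250 − 1010 = 240
Break-even (S = 0): Y = a/MPS = 240/0.5 = 480

Y = 480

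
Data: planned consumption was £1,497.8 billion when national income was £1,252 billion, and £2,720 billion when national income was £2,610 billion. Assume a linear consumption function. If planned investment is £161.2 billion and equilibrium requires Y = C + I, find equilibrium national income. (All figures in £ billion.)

Y = 5322

MPC = (2720 − 1497.8)/(2610 − 1252) = 1222.2/1358 = 0.9
a = 1497.8 − 0.9(1252) = 371
Equilibrium: Y = 371 + 0.9Y + 161.2
0.1Y = 532.2, so Y = 532.2/0.1 = 5322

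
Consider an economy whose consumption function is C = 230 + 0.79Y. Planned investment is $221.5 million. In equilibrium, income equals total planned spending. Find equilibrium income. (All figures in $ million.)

Y = 2150

Y = C + I = 230 + 0.79Y + 221.5
Y − 0.79Y = 451.5
0.21Y = 451.5, so Y = 451.5/0.21 = 2150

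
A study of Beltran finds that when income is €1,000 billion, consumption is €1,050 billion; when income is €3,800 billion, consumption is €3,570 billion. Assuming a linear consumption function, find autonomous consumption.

MPC = ΔC/ΔY = (3570 − 1050)/(3800 − 1000) = 2520/2800 = 0.9
a = C − MPC·Y = 1050 − 0.9(1000) = 1050 − 900 = 150

a = 150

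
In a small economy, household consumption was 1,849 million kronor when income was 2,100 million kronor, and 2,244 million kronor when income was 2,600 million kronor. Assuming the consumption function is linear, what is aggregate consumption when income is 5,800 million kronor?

MPC = (2244 − 1849)/(2600 − 2100) = 395/500 = 0.79
a = 1849 − 0.79(2100) = 1849 − 1659 = 190
C = 190 + 0.79(5800) = 190 + 4582 = 4772

C = 4772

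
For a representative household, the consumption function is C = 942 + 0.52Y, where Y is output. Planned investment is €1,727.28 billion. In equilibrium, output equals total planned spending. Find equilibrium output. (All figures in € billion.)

Y = C + I = 942 + 0.52Y + 1727.28
Y − 0.52Y = 2669.28
0.48Y = 2669.28, so Y = 2669.28/0.48 = 5561

Y = 5561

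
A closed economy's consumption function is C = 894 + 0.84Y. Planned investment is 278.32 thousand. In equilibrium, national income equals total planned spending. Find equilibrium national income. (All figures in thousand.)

Y = C + I = 894 + 0.84Y + 278.32
Y − 0.84Y = 1172.32
0.16Y = 1172.32, so Y = 1172.32/0.16 = 7327

Y = 7327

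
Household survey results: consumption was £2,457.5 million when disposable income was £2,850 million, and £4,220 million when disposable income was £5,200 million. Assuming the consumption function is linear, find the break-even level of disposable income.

Y = 1280

MPC = (4220 − 2457.5)/(5200 − 2850) = 1762.5/2350 = 0.75
a = 2457.5 − 0.75(2850) = 2457.5 − 2137.5 = 320
Break-even: Y = a/(1−MPC) = 320/0.25 = 1280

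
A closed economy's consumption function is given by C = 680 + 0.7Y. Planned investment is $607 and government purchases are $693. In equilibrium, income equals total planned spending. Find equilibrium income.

Y = C + I + G = 680 + 0.7Y + 607 + 693
Y − 0.7Y = 1980
0.3Y = 1980, so Y = 1980/0.3 = 6600

Y = 6600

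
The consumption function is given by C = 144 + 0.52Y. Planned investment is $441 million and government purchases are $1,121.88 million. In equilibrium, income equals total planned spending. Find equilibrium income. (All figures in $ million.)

Y = 3556

Y = C + I + G = 144 + 0.52Y + 441 + 1121.88
Y − 0.52Y = 1706.88
0.48Y = 1706.88, so Y = 1706.88/0.48 = 3556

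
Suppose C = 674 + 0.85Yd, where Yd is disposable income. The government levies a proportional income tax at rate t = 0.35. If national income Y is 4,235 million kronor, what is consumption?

Yd = (1 − 0.35)(4235) = 0.65(4235) = 2752.75
C = 674 + 0.85(2752.75) = 674 + 2339.8375 = 3013.8375

C = 3013.8375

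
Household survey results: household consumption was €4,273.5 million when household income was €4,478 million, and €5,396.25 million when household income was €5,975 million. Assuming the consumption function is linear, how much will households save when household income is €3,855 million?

MPC = (5396.25 − 4273.5)/(5975 − 4478) = 1122.75/1497 = 0.75
a = 4273.5 − 0.75(4478) = 4273.5 − 3358.5 = 915
C = 915 + 0.75(3855) = 3806.25
S = 3855 − 3806.25 = 48.75

S = 48.75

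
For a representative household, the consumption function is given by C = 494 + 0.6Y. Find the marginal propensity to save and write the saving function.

MPS = 1 − MPC = 1 − 0.6 = 0.4
S = Y − C = -494 + 0.4Y

MPS = 0.4; S = -494 + 0.4Y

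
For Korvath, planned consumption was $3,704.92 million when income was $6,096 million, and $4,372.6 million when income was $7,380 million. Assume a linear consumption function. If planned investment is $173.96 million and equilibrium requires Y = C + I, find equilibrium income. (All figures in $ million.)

MPC = (4372.6 − 3704.92)/(7380 − 6096) = 667.68/1284 = 0.52
a = 3704.92 − 0.52(6096) = 535
Equilibrium: Y = 535 + 0.52Y + 173.96
0.48Y = 708.96, so Y = 708.96/0.48 = 1477

Y = 1477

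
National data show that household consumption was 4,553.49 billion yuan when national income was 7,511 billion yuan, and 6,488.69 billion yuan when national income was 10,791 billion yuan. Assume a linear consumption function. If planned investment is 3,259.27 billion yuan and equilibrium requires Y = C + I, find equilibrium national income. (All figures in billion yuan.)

MPC = (6488.69 − 4553.49)/(10791 − 7511) = 1935.2/3280 = 0.59
a = 4553.49 − 0.59(7511) = 122
Equilibrium: Y = 122 + 0.59Y + 3259.27
0.41Y = 3381.27, so Y = 3381.27/0.41 = 8247

Y = 8247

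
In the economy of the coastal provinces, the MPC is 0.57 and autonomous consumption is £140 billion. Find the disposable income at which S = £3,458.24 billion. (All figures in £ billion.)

Y = 8368

S = Y − C = -140 + 0.43Y
-140 + 0.43Y = 3458.24, so 0.43Y = 3598.24 and Y = 8368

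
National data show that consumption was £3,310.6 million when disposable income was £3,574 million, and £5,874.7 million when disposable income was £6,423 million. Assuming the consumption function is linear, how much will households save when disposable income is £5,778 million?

MPC = (5874.7 − 3310.6)/(6423 − 3574) = 2564.1/2849 = 0.9
a = 3310.6 − 0.9(3574) = 3310.6 − 3216.6 = 94
C = 94 + 0.9(5778) = 5294.2
S = 5778 − 5294.2 = 483.8

S = 483.8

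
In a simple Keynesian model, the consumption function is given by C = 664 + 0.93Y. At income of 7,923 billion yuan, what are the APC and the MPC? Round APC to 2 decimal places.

MPC = 0.93 (the slope of the consumption function)
C = 664 + 0.93(7923) = 8032.39, so APC = 8032.39/7923 = 1.01

APC = 1.01; MPC = 0.93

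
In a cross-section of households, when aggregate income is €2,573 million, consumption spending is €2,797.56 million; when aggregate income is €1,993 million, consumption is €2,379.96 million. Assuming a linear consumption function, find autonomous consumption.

MPC = ΔC/ΔY = (2797.56 − 2379.96)/(2573 − 1993) = 417.6/580 = 0.72
a = C − MPC·Y = 2379.96 − 0.72(1993) = 2379.96 − 1434.96 = 945

a = 945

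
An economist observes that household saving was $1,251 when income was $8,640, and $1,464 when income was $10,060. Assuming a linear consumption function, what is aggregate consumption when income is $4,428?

MPS = ΔS/ΔY = (1464 − 1251)/(10060 − 8640) = 213/1420 = 0.15
MPC = 1 − MPS = 0.85
Autonomous saving = 1251 − 0.15(8640) = -45, so a = 45
C = 45 + 0.85(4428) = 45 + 3763.8 = 3808.8

C = 3808.8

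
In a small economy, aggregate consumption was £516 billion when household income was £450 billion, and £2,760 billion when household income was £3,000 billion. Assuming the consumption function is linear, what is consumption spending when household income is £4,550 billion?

MPC = (2760 − 516)/(3000 − 450) = 2244/2550 = 0.88
a = 516 − 0.88(450) = 516 − 396 = 120
C = 120 + 0.88(4550) = 120 + 4004 = 4124

C = 4124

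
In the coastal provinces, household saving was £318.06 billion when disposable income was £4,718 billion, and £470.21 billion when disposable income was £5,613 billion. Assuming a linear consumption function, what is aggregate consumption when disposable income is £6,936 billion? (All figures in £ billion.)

C = 6240.88

MPS = ΔS/ΔY = (470.21 − 318.06)/(5613 − 4718) = 152.15/895 = 0.17
MPC = 1 − MPS = 0.83
Autonomous saving = 318.06 − 0.17(4718) = -484, so a = 484
C = 484 + 0.83(6936) = 484 + 5756.88 = 6240.88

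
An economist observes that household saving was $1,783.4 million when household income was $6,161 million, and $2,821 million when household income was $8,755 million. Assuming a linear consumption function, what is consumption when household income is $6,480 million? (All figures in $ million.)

MPS = ΔS/ΔY = (2821 − 1783.4)/(8755 − 6161) = 1037.6/2594 = 0.4
MPC = 1 − MPS = 0.6
Autonomous saving = 1783.4 − 0.4(6161) = -681, so a = 681
C = 681 + 0.6(6480) = 681 + 3888 = 4569

C = 4569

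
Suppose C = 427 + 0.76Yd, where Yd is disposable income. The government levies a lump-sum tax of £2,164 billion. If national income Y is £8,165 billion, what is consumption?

Yd = Y − T = 8165 − 2164 = 6001
C = 427 + 0.76(6001) = 427 + 4560.76 = 4987.76

C = 4987.76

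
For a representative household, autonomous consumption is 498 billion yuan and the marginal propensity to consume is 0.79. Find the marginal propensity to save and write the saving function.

MPS = 0.21; S = -498 + 0.21Y

MPS = 1 − MPC = 1 − 0.79 = 0.21
S = Y − C = -498 + 0.21Y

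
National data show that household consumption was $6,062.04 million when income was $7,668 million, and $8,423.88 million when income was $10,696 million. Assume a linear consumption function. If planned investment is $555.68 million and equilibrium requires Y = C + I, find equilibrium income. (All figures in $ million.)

Y = 2894

MPC = (8423.88 − 6062.04)/(10696 − 7668) = 2361.84/3028 = 0.78
a = 6062.04 − 0.78(7668) = 81
Equilibrium: Y = 81 + 0.78Y + 555.68
0.22Y = 636.68, so Y = 636.68/0.22 = 2894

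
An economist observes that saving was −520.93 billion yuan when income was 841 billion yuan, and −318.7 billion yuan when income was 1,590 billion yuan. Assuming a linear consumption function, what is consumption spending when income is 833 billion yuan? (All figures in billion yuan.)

MPS = ΔS/ΔY = (-318.7 − (-520.93))/(1590 − 841) = 202.23/749 = 0.27
MPC = 1 − MPS = 0.73
Autonomous saving = -520.93 − 0.27(841) = -748, so a = 748
C = 748 + 0.73(833) = 748 + 608.09 = 1356.09

C = 1356.09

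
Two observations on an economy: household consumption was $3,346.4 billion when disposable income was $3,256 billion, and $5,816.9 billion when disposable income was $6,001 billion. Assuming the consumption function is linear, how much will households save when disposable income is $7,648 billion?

S = 348.8

MPC = (5816.9 − 3346.4)/(6001 − 3256) = 2470.5/2745 = 0.9
a = 3346.4 − 0.9(3256) = 3346.4 − 2930.4 = 416
C = 416 + 0.9(7648) = 7299.2
S = 7648 − 7299.2 = 348.8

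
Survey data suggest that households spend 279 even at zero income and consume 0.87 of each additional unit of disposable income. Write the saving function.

S = Y − C = Y − (279 + 0.87Y) = -279 + (1 − 0.87)Y

S = -279 + 0.13Y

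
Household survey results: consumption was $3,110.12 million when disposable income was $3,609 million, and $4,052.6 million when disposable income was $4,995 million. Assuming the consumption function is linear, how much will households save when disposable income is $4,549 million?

S = 799.68

MPC = (4052.6 − 3110.12)/(4995 − 3609) = 942.48/1386 = 0.68
a = 3110.12 − 0.68(3609) = 3110.12 − 2454.12 = 656
C = 656 + 0.68(4549) = 3749.32
S = 4549 − 3749.32 = 799.68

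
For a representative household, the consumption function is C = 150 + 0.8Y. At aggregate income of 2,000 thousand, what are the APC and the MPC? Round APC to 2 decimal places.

MPC = 0.8 (the slope of the consumption function)
C = 150 + 0.8(2000) = 1750, so APC = 1750/2000 = 0.88

APC = 0.88; MPC = 0.8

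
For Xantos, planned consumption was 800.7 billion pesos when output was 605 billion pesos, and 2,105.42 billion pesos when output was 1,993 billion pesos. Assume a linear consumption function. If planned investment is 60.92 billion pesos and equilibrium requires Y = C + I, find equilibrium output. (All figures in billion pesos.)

MPC = (2105.42 − 800.7)/(1993 − 605) = 1304.72/1388 = 0.94
a = 800.7 − 0.94(605) = 232
Equilibrium: Y = 232 + 0.94Y + 60.92
0.06Y = 292.92, so Y = 292.92/0.06 = 4882

Y = 4882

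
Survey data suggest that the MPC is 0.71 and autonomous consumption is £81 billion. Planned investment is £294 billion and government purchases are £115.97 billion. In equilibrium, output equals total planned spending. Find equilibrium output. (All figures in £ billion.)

Y = C + I + G = 81 + 0.71Y + 294 + 115.97
Y − 0.71Y = 490.97
0.29Y = 490.97, so Y = 490.97/0.29 = 1693

Y = 1693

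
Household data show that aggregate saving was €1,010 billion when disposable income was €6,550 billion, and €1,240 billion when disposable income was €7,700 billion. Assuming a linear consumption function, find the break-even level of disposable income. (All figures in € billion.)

Y = 1500

MPS = ΔS/ΔY = (1240 − 1010)/(7700 − 6550) = 230/1150 = 0.2
MPC = 1 − MPS = 0.8
From S(6550) = 1010: −a + 0.2(6550) = 1010, so a = 1310 − 1010 = 300
Break-even (S = 0): Y = a/MPS = 300/0.2 = 1500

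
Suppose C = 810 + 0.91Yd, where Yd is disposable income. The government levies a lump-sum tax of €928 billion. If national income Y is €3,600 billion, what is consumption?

C = 3241.52

Yd = Y − T = 3600 − 928 = 2672
C = 810 + 0.91(2672) = 810 + 2431.52 = 3241.52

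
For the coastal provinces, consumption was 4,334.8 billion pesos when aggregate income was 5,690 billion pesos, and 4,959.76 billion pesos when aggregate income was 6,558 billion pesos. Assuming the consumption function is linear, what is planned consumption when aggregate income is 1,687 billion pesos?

C = 1452.64

MPC = (4959.76 − 4334.8)/(6558 − 5690) = 624.96/868 = 0.72
a = 4334.8 − 0.72(5690) = 4334.8 − 4096.8 = 238
C = 238 + 0.72(1687) = 238 + 1214.64 = 1452.64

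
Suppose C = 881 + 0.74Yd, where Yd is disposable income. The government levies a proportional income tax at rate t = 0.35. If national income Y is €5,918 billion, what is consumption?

Yd = (1 − 0.35)(5918) = 0.65(5918) = 3846.7
C = 881 + 0.74(3846.7) = 881 + 2846.558 = 3727.558

C = 3727.558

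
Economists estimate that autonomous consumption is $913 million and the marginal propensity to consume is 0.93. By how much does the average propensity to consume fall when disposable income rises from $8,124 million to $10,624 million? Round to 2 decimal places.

At Y = 8124: C = 913 + 0.93(8124) = 8468.32, APC = 8468.32/8124 = 1.042
At Y = 10624: C = 10793.32, APC = 10793.32/10624 = 1.016
Fall in APC = 1.042 − 1.016 = 0.026 ≈ 0.03

ΔAPC = 0.03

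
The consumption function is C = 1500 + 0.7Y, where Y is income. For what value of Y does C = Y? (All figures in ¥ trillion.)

At break-even, C = Y: 1500 + 0.7Y = Y
0.3Y = 1500, so Y = 1500/0.3 = 5000

Y = 5000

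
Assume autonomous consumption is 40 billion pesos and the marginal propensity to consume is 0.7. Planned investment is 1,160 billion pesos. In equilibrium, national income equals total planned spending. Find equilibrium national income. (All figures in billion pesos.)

Y = C + I = 40 + 0.7Y + 1160
Y − 0.7Y = 1200
0.3Y = 1200, so Y = 1200/0.3 = 4000

Y = 4000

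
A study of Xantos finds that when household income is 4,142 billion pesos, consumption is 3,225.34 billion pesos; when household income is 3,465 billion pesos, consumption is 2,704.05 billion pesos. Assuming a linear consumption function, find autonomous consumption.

MPC = ΔC/ΔY = (3225.34 − 2704.05)/(4142 − 3465) = 521.29/677 = 0.77
a = C − MPC·Y = 2704.05 − 0.77(3465) = 2704.05 − 2668.05 = 36

a = 36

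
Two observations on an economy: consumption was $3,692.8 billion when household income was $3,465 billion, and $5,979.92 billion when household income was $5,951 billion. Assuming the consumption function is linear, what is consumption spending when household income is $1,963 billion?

MPC = (5979.92 − 3692.8)/(5951 − 3465) = 2287.12/2486 = 0.92
a = 3692.8 − 0.92(3465) = 3692.8 − 3187.8 = 505
C = 505 + 0.92(1963) = 505 + 1805.96 = 2310.96

C = 2310.96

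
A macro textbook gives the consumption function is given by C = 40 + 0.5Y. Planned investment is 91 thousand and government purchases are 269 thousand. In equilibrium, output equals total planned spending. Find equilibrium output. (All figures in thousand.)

Y = 800

Y = C + I + G = 40 + 0.5Y + 91 + 269
Y − 0.5Y = 400
0.5Y = 400, so Y = 400/0.5 = 800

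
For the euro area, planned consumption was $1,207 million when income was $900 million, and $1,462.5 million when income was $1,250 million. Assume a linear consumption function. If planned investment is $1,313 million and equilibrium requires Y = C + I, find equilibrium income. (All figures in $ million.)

Y = 6900

MPC = (1462.5 − 1207)/(1250 − 900) = 255.5/350 = 0.73
a = 1207 − 0.73(900) = 550
Equilibrium: Y = 550 + 0.73Y + 1313
0.27Y = 1863, so Y = 1863/0.27 = 6900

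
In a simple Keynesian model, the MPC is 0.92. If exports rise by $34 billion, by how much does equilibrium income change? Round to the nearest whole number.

ΔY ≈ 425

The multiplier is 1/(1 − MPC) = 1/0.08.
ΔY = 34/0.08 = 425.00 ≈ 425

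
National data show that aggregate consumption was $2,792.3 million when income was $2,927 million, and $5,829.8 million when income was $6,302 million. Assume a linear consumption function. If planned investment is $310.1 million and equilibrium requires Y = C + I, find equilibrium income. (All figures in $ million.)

MPC = (5829.8 − 2792.3)/(6302 − 2927) = 3037.5/3375 = 0.9
a = 2792.3 − 0.9(2927) = 158
Equilibrium: Y = 158 + 0.9Y + 310.1
0.1Y = 468.1, so Y = 468.1/0.1 = 4681

Y = 4681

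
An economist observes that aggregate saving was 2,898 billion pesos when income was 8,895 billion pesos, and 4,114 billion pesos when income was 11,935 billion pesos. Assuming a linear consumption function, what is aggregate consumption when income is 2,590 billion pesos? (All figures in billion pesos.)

MPS = ΔS/ΔY = (4114 − 2898)/(11935 − 8895) = 1216/3040 = 0.4
MPC = 1 − MPS = 0.6
Autonomous saving = 2898 − 0.4(8895) = -660, so a = 660
C = 660 + 0.6(2590) = 660 + 1554 = 2214

C = 2214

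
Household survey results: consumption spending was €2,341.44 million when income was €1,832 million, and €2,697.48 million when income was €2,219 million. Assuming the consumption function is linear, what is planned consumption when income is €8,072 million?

C = 8082.24

MPC = (2697.48 − 2341.44)/(2219 − 1832) = 356.04/387 = 0.92
a = 2341.44 − 0.92(1832) = 2341.44 − 1685.44 = 656
C = 656 + 0.92(8072) = 656 + 7426.24 = 8082.24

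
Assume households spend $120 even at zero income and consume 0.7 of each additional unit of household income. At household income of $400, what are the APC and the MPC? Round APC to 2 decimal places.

APC = 1.00; MPC = 0.7

MPC = 0.7 (the slope of the consumption function)
C = 120 + 0.7(400) = 400, so APC = 400/400 = 1.00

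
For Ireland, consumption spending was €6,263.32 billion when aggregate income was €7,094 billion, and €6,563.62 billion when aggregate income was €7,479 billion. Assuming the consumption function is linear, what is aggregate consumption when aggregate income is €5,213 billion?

MPC = (6563.62 − 6263.32)/(7479 − 7094) = 300.3/385 = 0.78
a = 6263.32 − 0.78(7094) = 6263.32 − 5533.32 = 730
C = 730 + 0.78(5213) = 730 + 4066.14 = 4796.14

C = 4796.14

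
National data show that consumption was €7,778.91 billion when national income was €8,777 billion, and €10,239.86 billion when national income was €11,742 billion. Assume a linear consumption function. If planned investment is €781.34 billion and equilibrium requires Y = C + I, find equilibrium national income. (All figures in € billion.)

Y = 7502

MPC = (10239.86 − 7778.91)/(11742 − 8777) = 2460.95/2965 = 0.83
a = 7778.91 − 0.83(8777) = 494
Equilibrium: Y = 494 + 0.83Y + 781.34
0.17Y = 1275.34, so Y = 1275.34/0.17 = 7502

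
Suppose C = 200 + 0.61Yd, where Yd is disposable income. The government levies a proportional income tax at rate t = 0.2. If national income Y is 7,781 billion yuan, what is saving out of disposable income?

Yd = (1 − 0.2)(7781) = 0.8(7781) = 6224.8
C = 200 + 0.61(6224.8) = 200 + 3797.128 = 3997.128
S = Yd − C = 6224.8 − 3997.128 = 2227.672

S = 2227.672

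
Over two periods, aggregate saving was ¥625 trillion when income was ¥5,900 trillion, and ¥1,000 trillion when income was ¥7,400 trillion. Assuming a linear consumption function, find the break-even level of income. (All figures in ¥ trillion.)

Y = 3400

MPS = ΔS/ΔY = (1000 − 625)/(7400 − 5900) = 375/1500 = 0.25
MPC = 1 − MPS = 0.75
From S(5900) = 625: −a + 0.25(5900) = 625, so a = 1475 − 625 = 850
Break-even (S = 0): Y = a/MPS = 850/0.25 = 3400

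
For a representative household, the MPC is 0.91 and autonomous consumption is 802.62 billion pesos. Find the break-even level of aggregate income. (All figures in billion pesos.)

At break-even, C = Y: 802.62 + 0.91Y = Y
0.09Y = 802.62, so Y = 802.62/0.09 = 8918

Y = 8918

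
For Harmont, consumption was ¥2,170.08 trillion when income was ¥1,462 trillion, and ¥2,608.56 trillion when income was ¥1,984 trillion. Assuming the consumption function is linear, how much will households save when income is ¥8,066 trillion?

S = 348.56

MPC = (2608.56 − 2170.08)/(1984 − 1462) = 438.48/522 = 0.84
a = 2170.08 − 0.84(1462) = 2170.08 − 1228.08 = 942
C = 942 + 0.84(8066) = 7717.44
S = 8066 − 7717.44 = 348.56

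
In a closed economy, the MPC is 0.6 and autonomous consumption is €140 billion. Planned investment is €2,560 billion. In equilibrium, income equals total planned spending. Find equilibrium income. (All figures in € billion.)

Y = 6750

Y = C + I = 140 + 0.6Y + 2560
Y − 0.6Y = 2700
0.4Y = 2700, so Y = 2700/0.4 = 6750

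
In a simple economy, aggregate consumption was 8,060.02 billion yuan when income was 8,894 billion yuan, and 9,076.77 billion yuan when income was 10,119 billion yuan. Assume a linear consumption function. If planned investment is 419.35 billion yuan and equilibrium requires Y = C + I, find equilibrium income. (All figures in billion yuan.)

MPC = (9076.77 − 8060.02)/(10119 − 8894) = 1016.75/1225 = 0.83
a = 8060.02 − 0.83(8894) = 678
Equilibrium: Y = 678 + 0.83Y + 419.35
0.17Y = 1097.35, so Y = 1097.35/0.17 = 6455

Y = 6455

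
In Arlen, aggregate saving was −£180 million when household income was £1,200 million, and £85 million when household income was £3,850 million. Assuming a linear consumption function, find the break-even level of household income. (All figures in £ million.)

Y = 3000

MPS = ΔS/ΔY = (85 − (-180))/(3850 − 1200) = 265/2650 = 0.1
MPC = 1 − MPS = 0.9
From S(1200) = -180: −a + 0.1(1200) = -180, so a = 120 − (-180) = 300
Break-even (S = 0): Y = a/MPS = 300/0.1 = 3000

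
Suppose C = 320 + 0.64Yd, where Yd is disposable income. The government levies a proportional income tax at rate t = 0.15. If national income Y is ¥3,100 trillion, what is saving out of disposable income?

Yd = (1 − 0.15)(3100) = 0.85(3100) = 2635
C = 320 + 0.64(2635) = 320 + 1686.4 = 2006.4
S = Yd − C = 2635 − 2006.4 = 628.6

S = 628.6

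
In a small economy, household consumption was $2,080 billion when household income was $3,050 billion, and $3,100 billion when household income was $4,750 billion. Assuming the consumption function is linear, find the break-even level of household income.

MPC = (3100 − 2080)/(4750 − 3050) = 1020/1700 = 0.6
a = 2080 − 0.6(3050) = 2080 − 1830 = 250
Break-even: Y = a/(1−MPC) = 250/0.4 = 625

Y = 625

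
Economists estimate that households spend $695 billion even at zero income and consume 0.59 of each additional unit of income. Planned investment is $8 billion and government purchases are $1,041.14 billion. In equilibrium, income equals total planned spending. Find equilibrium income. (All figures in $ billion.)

Y = 4254

Y = C + I + G = 695 + 0.59Y + 8 + 1041.14
Y − 0.59Y = 1744.14
0.41Y = 1744.14, so Y = 1744.14/0.41 = 4254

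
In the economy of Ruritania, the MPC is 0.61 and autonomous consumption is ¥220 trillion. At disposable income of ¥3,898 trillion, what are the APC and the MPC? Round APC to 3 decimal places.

MPC = 0.61 (the slope of the consumption function)
C = 220 + 0.61(3898) = 2597.78, so APC = 2597.78/3898 = 0.666

APC = 0.666; MPC = 0.61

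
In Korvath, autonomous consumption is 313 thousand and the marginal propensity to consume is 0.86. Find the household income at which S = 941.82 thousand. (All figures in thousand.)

Y = 8963

S = Y − C = -313 + 0.14Y
-313 + 0.14Y = 941.82, so 0.14Y = 1254.82 and Y = 8963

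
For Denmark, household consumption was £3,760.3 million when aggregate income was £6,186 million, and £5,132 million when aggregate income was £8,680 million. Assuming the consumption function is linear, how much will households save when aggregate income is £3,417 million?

MPC = (5132 − 3760.3)/(8680 − 6186) = 1371.7/2494 = 0.55
a = 3760.3 − 0.55(6186) = 3760.3 − 3402.3 = 358
C = 358 + 0.55(3417) = 2237.35
S = 3417 − 2237.35 = 1179.65

S = 1179.65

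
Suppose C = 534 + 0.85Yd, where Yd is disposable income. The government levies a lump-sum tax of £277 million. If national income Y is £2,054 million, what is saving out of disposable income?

S = -267.45

Yd = Y − T = 2054 − 277 = 1777
C = 534 + 0.85(1777) = 534 + 1510.45 = 2044.45
S = Yd − C = 1777 − 2044.45 = -267.45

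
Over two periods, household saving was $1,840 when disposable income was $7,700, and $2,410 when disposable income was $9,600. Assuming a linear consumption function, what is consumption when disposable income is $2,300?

MPS = ΔS/ΔY = (2410 − 1840)/(9600 − 7700) = 570/1900 = 0.3
MPC = 1 − MPS = 0.7
Autonomous saving = 1840 − 0.3(7700) = -470, so a = 470
C = 470 + 0.7(2300) = 470 + 1610 = 2080

C = 2080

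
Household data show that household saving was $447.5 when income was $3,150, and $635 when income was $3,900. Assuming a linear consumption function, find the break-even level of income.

MPS = ΔS/ΔY = (635 − 447.5)/(3900 − 3150) = 187.5/750 = 0.25
MPC = 1 − MPS = 0.75
From S(3150) = 447.5: −a + 0.25(3150) = 447.5, so a = 787.5 − 447.5 = 340
Break-even (S = 0): Y = a/MPS = 340/0.25 = 1360

Y = 1360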